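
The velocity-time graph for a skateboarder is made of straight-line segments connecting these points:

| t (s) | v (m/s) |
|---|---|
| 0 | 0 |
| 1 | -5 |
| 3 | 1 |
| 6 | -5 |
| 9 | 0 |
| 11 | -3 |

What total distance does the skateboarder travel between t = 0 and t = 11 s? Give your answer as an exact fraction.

143/6 m

Distance (not displacement) is the total path length: add the absolute areas under v-t.
0–1 s: |½(0 + -5)(1)| = 2.5 m
1–3 s: v = 0 at t = 8/3 s; triangle areas 25/6 + 1/6 = 13/3 m
3–6 s: v = 0 at t = 3.5 s; triangle areas 0.25 + 6.25 = 6.5 m
6–9 s: |½(-5 + 0)(3)| = 7.5 m
9–11 s: |½(0 + -3)(2)| = 3 m
Total distance = 143/6 m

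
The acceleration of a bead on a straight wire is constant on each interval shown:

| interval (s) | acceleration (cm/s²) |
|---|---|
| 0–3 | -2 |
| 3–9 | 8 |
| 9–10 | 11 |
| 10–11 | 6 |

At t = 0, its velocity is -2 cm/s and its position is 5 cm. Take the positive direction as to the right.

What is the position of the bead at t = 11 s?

On each constant-a segment, Δv = aΔt and Δx = v₀Δt + ½aΔt²; chain segment to segment.
0–3 s: v starts -2 cm/s; Δx = -2·3 + ½·-2·3² = -15 cm; v ends -8 cm/s.
3–9 s: v starts -8 cm/s; Δx = -8·6 + ½·8·6² = 96 cm; v ends 40 cm/s.
9–10 s: v starts 40 cm/s; Δx = 40·1 + ½·11·1² = 45.5 cm; v ends 51 cm/s.
10–11 s: v starts 51 cm/s; Δx = 51·1 + ½·6·1² = 54 cm; v ends 57 cm/s.
x(11) = 5 + Σ Δx = 185.5 cm.

185.5 cm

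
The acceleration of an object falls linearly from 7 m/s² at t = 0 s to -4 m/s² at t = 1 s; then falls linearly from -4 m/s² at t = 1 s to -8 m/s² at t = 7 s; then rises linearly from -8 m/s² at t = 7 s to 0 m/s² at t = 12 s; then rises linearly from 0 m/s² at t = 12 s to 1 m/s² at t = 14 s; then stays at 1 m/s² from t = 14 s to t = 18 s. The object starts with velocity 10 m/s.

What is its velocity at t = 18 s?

-39.5 m/s

Δv equals the area under the a-t graph; then v = v₀ + Δv.
0–1 s: ½(7 + -4)(1) = 1.5 m/s
1–7 s: ½(-4 + -8)(6) = -36 m/s
7–12 s: ½(-8 + 0)(5) = -20 m/s
12–14 s: ½(0 + 1)(2) = 1 m/s
14–18 s: 1 × 4 = 4 m/s
Δv = -49.5 m/s, so v(18) = 10 + (-49.5) = -39.5 m/s.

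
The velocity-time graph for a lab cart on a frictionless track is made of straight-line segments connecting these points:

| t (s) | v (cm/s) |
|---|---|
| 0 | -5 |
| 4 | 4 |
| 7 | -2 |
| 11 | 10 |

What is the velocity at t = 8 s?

1 cm/s

On 7–11 s the graph is linear from -2 to 10 cm/s: v(8) = -2 + (10 − -2)·(8 − 7)/(11 − 7) = 1 cm/s.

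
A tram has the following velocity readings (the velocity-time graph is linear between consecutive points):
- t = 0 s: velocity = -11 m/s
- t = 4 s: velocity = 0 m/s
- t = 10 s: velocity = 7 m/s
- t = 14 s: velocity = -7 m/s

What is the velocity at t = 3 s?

-2.75 m/s

On 0–4 s the graph is linear from -11 to 0 m/s: v(3) = -11 + (0 − -11)·(3 − 0)/(4 − 0) = -2.75 m/s.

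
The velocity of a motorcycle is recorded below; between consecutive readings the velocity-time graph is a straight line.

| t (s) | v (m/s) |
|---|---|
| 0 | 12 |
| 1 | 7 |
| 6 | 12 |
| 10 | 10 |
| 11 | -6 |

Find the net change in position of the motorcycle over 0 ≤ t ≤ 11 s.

Net displacement equals the area under the velocity-time graph (areas below the axis count negative).
0–1 s: ½(12 + 7)(1) = 9.5 m
1–6 s: ½(7 + 12)(5) = 47.5 m
6–10 s: ½(12 + 10)(4) = 44 m
10–11 s: ½(10 + -6)(1) = 2 m
Net displacement = 103 m

103 m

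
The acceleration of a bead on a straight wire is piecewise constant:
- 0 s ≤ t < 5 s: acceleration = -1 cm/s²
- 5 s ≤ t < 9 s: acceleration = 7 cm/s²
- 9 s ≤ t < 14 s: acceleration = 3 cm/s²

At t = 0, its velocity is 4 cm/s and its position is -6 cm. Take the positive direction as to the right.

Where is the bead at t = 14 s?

226 cm

On each constant-a segment, Δv = aΔt and Δx = v₀Δt + ½aΔt²; chain segment to segment.
0–5 s: v starts 4 cm/s; Δx = 4·5 + ½·-1·5² = 7.5 cm; v ends -1 cm/s.
5–9 s: v starts -1 cm/s; Δx = -1·4 + ½·7·4² = 52 cm; v ends 27 cm/s.
9–14 s: v starts 27 cm/s; Δx = 27·5 + ½·3·5² = 172.5 cm; v ends 42 cm/s.
x(14) = -6 + Σ Δx = 226 cm.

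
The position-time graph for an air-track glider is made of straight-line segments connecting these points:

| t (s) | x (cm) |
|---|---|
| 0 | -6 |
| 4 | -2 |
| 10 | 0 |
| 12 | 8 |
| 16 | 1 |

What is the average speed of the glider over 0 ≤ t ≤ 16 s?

Average speed = (total path length)/(elapsed time); on a piecewise-linear x-t graph the path length is Σ|Δx|.
0–4 s: |Δx| = |-2 − -6| = 4 cm
4–10 s: |Δx| = |0 − -2| = 2 cm
10–12 s: |Δx| = |8 − 0| = 8 cm
12–16 s: |Δx| = |1 − 8| = 7 cm
Total path = 21 cm; average speed = 21/16 = 1.3125 cm/s.

1.3125 cm/s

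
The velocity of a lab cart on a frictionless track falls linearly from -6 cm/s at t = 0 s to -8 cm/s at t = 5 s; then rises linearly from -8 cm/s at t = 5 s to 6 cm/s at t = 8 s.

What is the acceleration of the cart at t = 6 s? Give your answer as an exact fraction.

Acceleration is the slope of the v-t graph on 5–8 s: (6 − -8)/(8 − 5) = 14/3 cm/s².

14/3 cm/s²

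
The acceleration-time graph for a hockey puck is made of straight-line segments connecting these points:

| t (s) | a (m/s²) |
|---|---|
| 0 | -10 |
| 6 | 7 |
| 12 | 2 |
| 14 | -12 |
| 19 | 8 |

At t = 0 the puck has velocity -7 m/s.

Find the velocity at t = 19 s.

-9 m/s

Δv equals the area under the a-t graph; then v = v₀ + Δv.
0–6 s: ½(-10 + 7)(6) = -9 m/s
6–12 s: ½(7 + 2)(6) = 27 m/s
12–14 s: ½(2 + -12)(2) = -10 m/s
14–19 s: ½(-12 + 8)(5) = -10 m/s
Δv = -2 m/s, so v(19) = -7 + (-2) = -9 m/s.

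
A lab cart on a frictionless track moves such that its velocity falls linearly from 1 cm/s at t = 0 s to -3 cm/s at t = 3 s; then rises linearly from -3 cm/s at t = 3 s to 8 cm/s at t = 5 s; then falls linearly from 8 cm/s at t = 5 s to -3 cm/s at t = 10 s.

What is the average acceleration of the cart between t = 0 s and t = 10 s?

Average acceleration = Δv/Δt = (-3 − 1)/(10 − 0) = -0.4 cm/s².

-0.4 cm/s²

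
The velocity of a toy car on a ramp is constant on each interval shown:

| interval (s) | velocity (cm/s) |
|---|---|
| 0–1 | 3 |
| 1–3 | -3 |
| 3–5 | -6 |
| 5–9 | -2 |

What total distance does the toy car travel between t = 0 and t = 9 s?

29 cm

Distance (not displacement) is the total path length: add the absolute areas under v-t.
0–1 s: |3| × 1 = 3 cm
1–3 s: |-3| × 2 = 6 cm
3–5 s: |-6| × 2 = 12 cm
5–9 s: |-2| × 4 = 8 cm
Total distance = 29 cm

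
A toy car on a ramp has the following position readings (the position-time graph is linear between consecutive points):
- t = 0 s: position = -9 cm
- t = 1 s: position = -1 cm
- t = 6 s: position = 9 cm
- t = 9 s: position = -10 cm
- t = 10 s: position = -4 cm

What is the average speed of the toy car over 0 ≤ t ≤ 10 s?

Average speed = (total path length)/(elapsed time); on a piecewise-linear x-t graph the path length is Σ|Δx|.
0–1 s: |Δx| = |-1 − -9| = 8 cm
1–6 s: |Δx| = |9 − -1| = 10 cm
6–9 s: |Δx| = |-10 − 9| = 19 cm
9–10 s: |Δx| = |-4 − -10| = 6 cm
Total path = 43 cm; average speed = 43/10 = 4.3 cm/s.

4.3 cm/s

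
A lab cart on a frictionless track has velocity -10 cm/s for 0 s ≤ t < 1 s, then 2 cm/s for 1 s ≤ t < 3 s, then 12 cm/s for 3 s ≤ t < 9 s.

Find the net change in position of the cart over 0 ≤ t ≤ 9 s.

Net displacement equals the area under the velocity-time graph (areas below the axis count negative).
0–1 s: -10 × 1 = -10 cm
1–3 s: 2 × 2 = 4 cm
3–9 s: 12 × 6 = 72 cm
Net displacement = 66 cm

66 cm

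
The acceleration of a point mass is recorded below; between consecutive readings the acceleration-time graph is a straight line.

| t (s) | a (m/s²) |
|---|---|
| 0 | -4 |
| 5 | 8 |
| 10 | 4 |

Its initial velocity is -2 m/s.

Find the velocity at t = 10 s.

38 m/s

Δv equals the area under the a-t graph; then v = v₀ + Δv.
0–5 s: ½(-4 + 8)(5) = 10 m/s
5–10 s: ½(8 + 4)(5) = 30 m/s
Δv = 40 m/s, so v(10) = -2 + (40) = 38 m/s.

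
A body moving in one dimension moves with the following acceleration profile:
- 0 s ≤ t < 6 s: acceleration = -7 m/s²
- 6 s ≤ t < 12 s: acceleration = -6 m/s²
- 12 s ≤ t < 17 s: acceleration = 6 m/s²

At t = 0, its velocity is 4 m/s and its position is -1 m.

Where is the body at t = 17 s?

On each constant-a segment, Δv = aΔt and Δx = v₀Δt + ½aΔt²; chain segment to segment.
0–6 s: v starts 4 m/s; Δx = 4·6 + ½·-7·6² = -102 m; v ends -38 m/s.
6–12 s: v starts -38 m/s; Δx = -38·6 + ½·-6·6² = -336 m; v ends -74 m/s.
12–17 s: v starts -74 m/s; Δx = -74·5 + ½·6·5² = -295 m; v ends -44 m/s.
x(17) = -1 + Σ Δx = -734 m.

-734 m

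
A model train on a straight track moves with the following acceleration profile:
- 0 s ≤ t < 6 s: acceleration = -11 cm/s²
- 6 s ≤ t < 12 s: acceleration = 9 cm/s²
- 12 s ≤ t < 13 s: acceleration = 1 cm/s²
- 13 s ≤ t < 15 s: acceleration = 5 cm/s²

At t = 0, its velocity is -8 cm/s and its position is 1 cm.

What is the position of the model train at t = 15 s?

On each constant-a segment, Δv = aΔt and Δx = v₀Δt + ½aΔt²; chain segment to segment.
0–6 s: v starts -8 cm/s; Δx = -8·6 + ½·-11·6² = -246 cm; v ends -74 cm/s.
6–12 s: v starts -74 cm/s; Δx = -74·6 + ½·9·6² = -282 cm; v ends -20 cm/s.
12–13 s: v starts -20 cm/s; Δx = -20·1 + ½·1·1² = -19.5 cm; v ends -19 cm/s.
13–15 s: v starts -19 cm/s; Δx = -19·2 + ½·5·2² = -28 cm; v ends -9 cm/s.
x(15) = 1 + Σ Δx = -574.5 cm.

-574.5 cm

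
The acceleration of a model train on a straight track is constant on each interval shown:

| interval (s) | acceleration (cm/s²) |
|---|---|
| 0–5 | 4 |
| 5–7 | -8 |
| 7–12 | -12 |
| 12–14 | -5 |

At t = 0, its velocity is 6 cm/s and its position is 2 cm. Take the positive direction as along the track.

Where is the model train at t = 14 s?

On each constant-a segment, Δv = aΔt and Δx = v₀Δt + ½aΔt²; chain segment to segment.
0–5 s: v starts 6 cm/s; Δx = 6·5 + ½·4·5² = 80 cm; v ends 26 cm/s.
5–7 s: v starts 26 cm/s; Δx = 26·2 + ½·-8·2² = 36 cm; v ends 10 cm/s.
7–12 s: v starts 10 cm/s; Δx = 10·5 + ½·-12·5² = -100 cm; v ends -50 cm/s.
12–14 s: v starts -50 cm/s; Δx = -50·2 + ½·-5·2² = -110 cm; v ends -60 cm/s.
x(14) = 2 + Σ Δx = -92 cm.

-92 cm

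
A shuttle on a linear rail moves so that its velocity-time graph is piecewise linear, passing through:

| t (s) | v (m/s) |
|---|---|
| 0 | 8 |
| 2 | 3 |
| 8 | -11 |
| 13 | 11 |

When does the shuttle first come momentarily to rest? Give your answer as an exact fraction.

t = 23/7 s

v changes sign on 2–8 s (from 3 to -11); the graph is linear there, so v = 0 at t = 2 + (-3)·(8 − 2)/(-11 − 3) = 23/7 s.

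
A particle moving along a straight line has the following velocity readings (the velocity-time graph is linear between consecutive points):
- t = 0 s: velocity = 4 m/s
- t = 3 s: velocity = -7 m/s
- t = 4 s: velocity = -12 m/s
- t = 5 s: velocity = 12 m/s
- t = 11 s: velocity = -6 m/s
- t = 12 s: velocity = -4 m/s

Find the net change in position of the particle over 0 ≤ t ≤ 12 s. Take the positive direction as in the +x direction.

Net displacement equals the area under the velocity-time graph (areas below the axis count negative).
0–3 s: ½(4 + -7)(3) = -4.5 m
3–4 s: ½(-7 + -12)(1) = -9.5 m
4–5 s: ½(-12 + 12)(1) = 0 m
5–11 s: ½(12 + -6)(6) = 18 m
11–12 s: ½(-6 + -4)(1) = -5 m
Net displacement = -1 m

-1 m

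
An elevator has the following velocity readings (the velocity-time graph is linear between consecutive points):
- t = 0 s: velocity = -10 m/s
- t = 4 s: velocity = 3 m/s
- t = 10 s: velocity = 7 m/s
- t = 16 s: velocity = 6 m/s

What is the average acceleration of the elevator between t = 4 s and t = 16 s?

0.25 m/s²

Average acceleration = Δv/Δt = (6 − 3)/(16 − 4) = 0.25 m/s².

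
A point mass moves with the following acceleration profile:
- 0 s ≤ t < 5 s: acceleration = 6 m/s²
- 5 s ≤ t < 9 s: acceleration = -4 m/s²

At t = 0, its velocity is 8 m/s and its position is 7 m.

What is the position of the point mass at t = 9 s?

242 m

On each constant-a segment, Δv = aΔt and Δx = v₀Δt + ½aΔt²; chain segment to segment.
0–5 s: v starts 8 m/s; Δx = 8·5 + ½·6·5² = 115 m; v ends 38 m/s.
5–9 s: v starts 38 m/s; Δx = 38·4 + ½·-4·4² = 120 m; v ends 22 m/s.
x(9) = 7 + Σ Δx = 242 m.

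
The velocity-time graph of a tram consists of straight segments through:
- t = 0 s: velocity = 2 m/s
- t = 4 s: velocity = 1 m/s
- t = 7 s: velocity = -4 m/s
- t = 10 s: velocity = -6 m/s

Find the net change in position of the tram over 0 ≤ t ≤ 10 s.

-13.5 m

Net displacement equals the area under the velocity-time graph (areas below the axis count negative).
0–4 s: ½(2 + 1)(4) = 6 m
4–7 s: ½(1 + -4)(3) = -4.5 m
7–10 s: ½(-4 + -6)(3) = -15 m
Net displacement = -13.5 m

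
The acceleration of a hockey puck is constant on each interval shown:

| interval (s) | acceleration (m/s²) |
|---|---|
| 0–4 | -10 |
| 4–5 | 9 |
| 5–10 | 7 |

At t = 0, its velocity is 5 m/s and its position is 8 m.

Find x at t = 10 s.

-125 m

On each constant-a segment, Δv = aΔt and Δx = v₀Δt + ½aΔt²; chain segment to segment.
0–4 s: v starts 5 m/s; Δx = 5·4 + ½·-10·4² = -60 m; v ends -35 m/s.
4–5 s: v starts -35 m/s; Δx = -35·1 + ½·9·1² = -30.5 m; v ends -26 m/s.
5–10 s: v starts -26 m/s; Δx = -26·5 + ½·7·5² = -42.5 m; v ends 9 m/s.
x(10) = 8 + Σ Δx = -125 m.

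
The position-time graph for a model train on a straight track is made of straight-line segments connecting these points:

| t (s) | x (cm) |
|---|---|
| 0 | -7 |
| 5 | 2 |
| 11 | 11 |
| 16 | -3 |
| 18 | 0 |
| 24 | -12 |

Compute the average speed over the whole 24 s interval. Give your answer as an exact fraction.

Average speed = (total path length)/(elapsed time); on a piecewise-linear x-t graph the path length is Σ|Δx|.
0–5 s: |Δx| = |2 − -7| = 9 cm
5–11 s: |Δx| = |11 − 2| = 9 cm
11–16 s: |Δx| = |-3 − 11| = 14 cm
16–18 s: |Δx| = |0 − -3| = 3 cm
18–24 s: |Δx| = |-12 − 0| = 12 cm
Total path = 47 cm; average speed = 47/24 = 47/24 cm/s.

47/24 cm/s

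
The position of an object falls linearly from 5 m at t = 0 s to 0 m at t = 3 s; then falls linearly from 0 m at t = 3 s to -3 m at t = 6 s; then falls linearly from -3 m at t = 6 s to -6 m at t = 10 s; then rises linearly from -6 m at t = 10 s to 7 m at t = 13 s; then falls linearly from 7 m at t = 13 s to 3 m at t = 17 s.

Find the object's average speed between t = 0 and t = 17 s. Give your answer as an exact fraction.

28/17 m/s

Average speed = (total path length)/(elapsed time); on a piecewise-linear x-t graph the path length is Σ|Δx|.
0–3 s: |Δx| = |0 − 5| = 5 m
3–6 s: |Δx| = |-3 − 0| = 3 m
6–10 s: |Δx| = |-6 − -3| = 3 m
10–13 s: |Δx| = |7 − -6| = 13 m
13–17 s: |Δx| = |3 − 7| = 4 m
Total path = 28 m; average speed = 28/17 = 28/17 m/s.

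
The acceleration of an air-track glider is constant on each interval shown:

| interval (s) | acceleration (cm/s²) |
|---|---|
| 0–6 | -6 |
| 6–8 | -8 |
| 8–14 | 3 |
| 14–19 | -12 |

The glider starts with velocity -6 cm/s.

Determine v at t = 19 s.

-100 cm/s

Δv equals the area under the a-t graph; then v = v₀ + Δv.
0–6 s: -6 × 6 = -36 cm/s
6–8 s: -8 × 2 = -16 cm/s
8–14 s: 3 × 6 = 18 cm/s
14–19 s: -12 × 5 = -60 cm/s
Δv = -94 cm/s, so v(19) = -6 + (-94) = -100 cm/s.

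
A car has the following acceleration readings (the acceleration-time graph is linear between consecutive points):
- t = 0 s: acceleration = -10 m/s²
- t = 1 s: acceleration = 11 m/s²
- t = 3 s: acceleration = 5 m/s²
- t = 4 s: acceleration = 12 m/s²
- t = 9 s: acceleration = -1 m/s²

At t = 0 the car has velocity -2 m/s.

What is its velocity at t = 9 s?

50.5 m/s

Δv equals the area under the a-t graph; then v = v₀ + Δv.
0–1 s: ½(-10 + 11)(1) = 0.5 m/s
1–3 s: ½(11 + 5)(2) = 16 m/s
3–4 s: ½(5 + 12)(1) = 8.5 m/s
4–9 s: ½(12 + -1)(5) = 27.5 m/s
Δv = 52.5 m/s, so v(9) = -2 + (52.5) = 50.5 m/s.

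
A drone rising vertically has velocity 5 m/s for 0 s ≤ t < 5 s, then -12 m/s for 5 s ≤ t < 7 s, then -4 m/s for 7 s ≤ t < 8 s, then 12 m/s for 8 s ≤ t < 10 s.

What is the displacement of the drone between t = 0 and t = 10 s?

21 m

Net displacement equals the area under the velocity-time graph (areas below the axis count negative).
0–5 s: 5 × 5 = 25 m
5–7 s: -12 × 2 = -24 m
7–8 s: -4 × 1 = -4 m
8–10 s: 12 × 2 = 24 m
Net displacement = 21 m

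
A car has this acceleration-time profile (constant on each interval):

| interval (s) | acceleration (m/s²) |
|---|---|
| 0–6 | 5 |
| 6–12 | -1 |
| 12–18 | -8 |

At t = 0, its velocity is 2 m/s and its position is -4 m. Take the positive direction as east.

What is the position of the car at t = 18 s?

On each constant-a segment, Δv = aΔt and Δx = v₀Δt + ½aΔt²; chain segment to segment.
0–6 s: v starts 2 m/s; Δx = 2·6 + ½·5·6² = 102 m; v ends 32 m/s.
6–12 s: v starts 32 m/s; Δx = 32·6 + ½·-1·6² = 174 m; v ends 26 m/s.
12–18 s: v starts 26 m/s; Δx = 26·6 + ½·-8·6² = 12 m; v ends -22 m/s.
x(18) = -4 + Σ Δx = 284 m.

284 m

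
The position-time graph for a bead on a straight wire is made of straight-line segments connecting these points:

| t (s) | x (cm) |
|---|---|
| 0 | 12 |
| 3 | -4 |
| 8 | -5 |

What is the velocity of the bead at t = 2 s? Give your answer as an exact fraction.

-16/3 cm/s

Velocity is the slope of the x-t graph on 0–3 s: (-4 − 12)/(3 − 0) = -16/3 cm/s.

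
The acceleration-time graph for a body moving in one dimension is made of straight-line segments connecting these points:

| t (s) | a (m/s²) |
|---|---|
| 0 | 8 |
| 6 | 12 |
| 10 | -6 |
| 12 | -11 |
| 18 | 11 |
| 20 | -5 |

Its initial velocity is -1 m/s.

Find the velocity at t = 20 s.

Δv equals the area under the a-t graph; then v = v₀ + Δv.
0–6 s: ½(8 + 12)(6) = 60 m/s
6–10 s: ½(12 + -6)(4) = 12 m/s
10–12 s: ½(-6 + -11)(2) = -17 m/s
12–18 s: ½(-11 + 11)(6) = 0 m/s
18–20 s: ½(11 + -5)(2) = 6 m/s
Δv = 61 m/s, so v(20) = -1 + (61) = 60 m/s.

60 m/s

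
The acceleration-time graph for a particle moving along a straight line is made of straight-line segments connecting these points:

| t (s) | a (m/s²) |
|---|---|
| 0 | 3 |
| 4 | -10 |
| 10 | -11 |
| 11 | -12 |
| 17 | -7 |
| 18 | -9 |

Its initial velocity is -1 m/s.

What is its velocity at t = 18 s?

Δv equals the area under the a-t graph; then v = v₀ + Δv.
0–4 s: ½(3 + -10)(4) = -14 m/s
4–10 s: ½(-10 + -11)(6) = -63 m/s
10–11 s: ½(-11 + -12)(1) = -11.5 m/s
11–17 s: ½(-12 + -7)(6) = -57 m/s
17–18 s: ½(-7 + -9)(1) = -8 m/s
Δv = -153.5 m/s, so v(18) = -1 + (-153.5) = -154.5 m/s.

-154.5 m/s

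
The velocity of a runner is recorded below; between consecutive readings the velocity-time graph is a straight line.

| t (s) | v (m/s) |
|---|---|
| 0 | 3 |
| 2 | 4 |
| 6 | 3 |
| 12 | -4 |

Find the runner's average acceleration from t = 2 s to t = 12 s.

Average acceleration = Δv/Δt = (-4 − 4)/(12 − 2) = -0.8 m/s².

-0.8 m/s²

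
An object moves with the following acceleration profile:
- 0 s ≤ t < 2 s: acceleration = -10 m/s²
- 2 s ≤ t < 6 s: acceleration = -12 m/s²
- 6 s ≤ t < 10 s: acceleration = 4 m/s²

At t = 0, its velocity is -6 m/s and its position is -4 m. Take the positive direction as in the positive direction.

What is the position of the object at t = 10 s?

On each constant-a segment, Δv = aΔt and Δx = v₀Δt + ½aΔt²; chain segment to segment.
0–2 s: v starts -6 m/s; Δx = -6·2 + ½·-10·2² = -32 m; v ends -26 m/s.
2–6 s: v starts -26 m/s; Δx = -26·4 + ½·-12·4² = -200 m; v ends -74 m/s.
6–10 s: v starts -74 m/s; Δx = -74·4 + ½·4·4² = -264 m; v ends -58 m/s.
x(10) = -4 + Σ Δx = -500 m.

-500 m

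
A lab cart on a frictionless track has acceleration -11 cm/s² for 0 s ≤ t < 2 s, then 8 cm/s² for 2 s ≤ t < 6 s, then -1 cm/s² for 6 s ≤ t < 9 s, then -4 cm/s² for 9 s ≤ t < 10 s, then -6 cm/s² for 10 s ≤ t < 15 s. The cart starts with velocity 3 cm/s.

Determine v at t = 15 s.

-24 cm/s

Δv equals the area under the a-t graph; then v = v₀ + Δv.
0–2 s: -11 × 2 = -22 cm/s
2–6 s: 8 × 4 = 32 cm/s
6–9 s: -1 × 3 = -3 cm/s
9–10 s: -4 × 1 = -4 cm/s
10–15 s: -6 × 5 = -30 cm/s
Δv = -27 cm/s, so v(15) = 3 + (-27) = -24 cm/s.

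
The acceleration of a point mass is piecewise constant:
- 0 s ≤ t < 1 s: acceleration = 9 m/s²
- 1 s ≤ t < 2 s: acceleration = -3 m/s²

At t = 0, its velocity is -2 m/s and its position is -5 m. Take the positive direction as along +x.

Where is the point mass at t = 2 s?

3 m

On each constant-a segment, Δv = aΔt and Δx = v₀Δt + ½aΔt²; chain segment to segment.
0–1 s: v starts -2 m/s; Δx = -2·1 + ½·9·1² = 2.5 m; v ends 7 m/s.
1–2 s: v starts 7 m/s; Δx = 7·1 + ½·-3·1² = 5.5 m; v ends 4 m/s.
x(2) = -5 + Σ Δx = 3 m.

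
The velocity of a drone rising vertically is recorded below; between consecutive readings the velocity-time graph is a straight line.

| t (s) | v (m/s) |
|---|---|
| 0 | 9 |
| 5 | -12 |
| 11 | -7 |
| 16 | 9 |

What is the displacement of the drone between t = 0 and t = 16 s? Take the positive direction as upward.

Net displacement equals the area under the velocity-time graph (areas below the axis count negative).
0–5 s: ½(9 + -12)(5) = -7.5 m
5–11 s: ½(-12 + -7)(6) = -57 m
11–16 s: ½(-7 + 9)(5) = 5 m
Net displacement = -59.5 m

-59.5 m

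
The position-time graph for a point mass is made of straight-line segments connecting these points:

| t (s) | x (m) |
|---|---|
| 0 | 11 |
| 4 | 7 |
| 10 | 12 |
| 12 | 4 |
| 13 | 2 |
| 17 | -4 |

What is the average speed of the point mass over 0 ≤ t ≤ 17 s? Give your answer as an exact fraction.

25/17 m/s

Average speed = (total path length)/(elapsed time); on a piecewise-linear x-t graph the path length is Σ|Δx|.
0–4 s: |Δx| = |7 − 11| = 4 m
4–10 s: |Δx| = |12 − 7| = 5 m
10–12 s: |Δx| = |4 − 12| = 8 m
12–13 s: |Δx| = |2 − 4| = 2 m
13–17 s: |Δx| = |-4 − 2| = 6 m
Total path = 25 m; average speed = 25/17 = 25/17 m/s.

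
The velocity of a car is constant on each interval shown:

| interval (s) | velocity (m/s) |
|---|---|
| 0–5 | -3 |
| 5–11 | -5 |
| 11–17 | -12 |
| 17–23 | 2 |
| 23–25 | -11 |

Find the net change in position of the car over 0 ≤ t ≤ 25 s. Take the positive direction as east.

Net displacement equals the area under the velocity-time graph (areas below the axis count negative).
0–5 s: -3 × 5 = -15 m
5–11 s: -5 × 6 = -30 m
11–17 s: -12 × 6 = -72 m
17–23 s: 2 × 6 = 12 m
23–25 s: -11 × 2 = -22 m
Net displacement = -127 m

-127 m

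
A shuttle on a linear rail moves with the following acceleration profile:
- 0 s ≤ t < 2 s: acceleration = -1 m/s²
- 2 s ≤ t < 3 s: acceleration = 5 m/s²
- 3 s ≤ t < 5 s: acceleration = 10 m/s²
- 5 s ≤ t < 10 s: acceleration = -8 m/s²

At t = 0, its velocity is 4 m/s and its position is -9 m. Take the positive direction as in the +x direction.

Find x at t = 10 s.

On each constant-a segment, Δv = aΔt and Δx = v₀Δt + ½aΔt²; chain segment to segment.
0–2 s: v starts 4 m/s; Δx = 4·2 + ½·-1·2² = 6 m; v ends 2 m/s.
2–3 s: v starts 2 m/s; Δx = 2·1 + ½·5·1² = 4.5 m; v ends 7 m/s.
3–5 s: v starts 7 m/s; Δx = 7·2 + ½·10·2² = 34 m; v ends 27 m/s.
5–10 s: v starts 27 m/s; Δx = 27·5 + ½·-8·5² = 35 m; v ends -13 m/s.
x(10) = -9 + Σ Δx = 70.5 m.

70.5 m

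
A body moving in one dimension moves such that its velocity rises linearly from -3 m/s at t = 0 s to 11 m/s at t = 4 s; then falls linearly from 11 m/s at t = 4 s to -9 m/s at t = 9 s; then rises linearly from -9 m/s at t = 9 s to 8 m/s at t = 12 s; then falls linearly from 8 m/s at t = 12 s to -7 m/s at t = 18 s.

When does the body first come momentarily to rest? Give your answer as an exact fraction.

t = 6/7 s

v changes sign on 0–4 s (from -3 to 11); the graph is linear there, so v = 0 at t = 0 + (3)·(4 − 0)/(11 − -3) = 6/7 s.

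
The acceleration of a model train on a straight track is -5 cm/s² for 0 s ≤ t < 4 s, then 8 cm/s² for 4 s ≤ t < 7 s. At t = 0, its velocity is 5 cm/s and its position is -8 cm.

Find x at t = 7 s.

-37 cm

On each constant-a segment, Δv = aΔt and Δx = v₀Δt + ½aΔt²; chain segment to segment.
0–4 s: v starts 5 cm/s; Δx = 5·4 + ½·-5·4² = -20 cm; v ends -15 cm/s.
4–7 s: v starts -15 cm/s; Δx = -15·3 + ½·8·3² = -9 cm; v ends 9 cm/s.
x(7) = -8 + Σ Δx = -37 cm.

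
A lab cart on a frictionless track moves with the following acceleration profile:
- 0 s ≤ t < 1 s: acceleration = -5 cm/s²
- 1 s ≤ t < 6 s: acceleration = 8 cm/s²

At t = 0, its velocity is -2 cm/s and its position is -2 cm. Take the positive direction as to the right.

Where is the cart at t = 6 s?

On each constant-a segment, Δv = aΔt and Δx = v₀Δt + ½aΔt²; chain segment to segment.
0–1 s: v starts -2 cm/s; Δx = -2·1 + ½·-5·1² = -4.5 cm; v ends -7 cm/s.
1–6 s: v starts -7 cm/s; Δx = -7·5 + ½·8·5² = 65 cm; v ends 33 cm/s.
x(6) = -2 + Σ Δx = 58.5 cm.

58.5 cm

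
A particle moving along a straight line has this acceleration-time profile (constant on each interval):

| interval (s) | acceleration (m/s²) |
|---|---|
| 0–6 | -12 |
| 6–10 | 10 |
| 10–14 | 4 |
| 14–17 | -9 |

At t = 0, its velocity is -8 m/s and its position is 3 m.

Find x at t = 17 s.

On each constant-a segment, Δv = aΔt and Δx = v₀Δt + ½aΔt²; chain segment to segment.
0–6 s: v starts -8 m/s; Δx = -8·6 + ½·-12·6² = -264 m; v ends -80 m/s.
6–10 s: v starts -80 m/s; Δx = -80·4 + ½·10·4² = -240 m; v ends -40 m/s.
10–14 s: v starts -40 m/s; Δx = -40·4 + ½·4·4² = -128 m; v ends -24 m/s.
14–17 s: v starts -24 m/s; Δx = -24·3 + ½·-9·3² = -112.5 m; v ends -51 m/s.
x(17) = 3 + Σ Δx = -741.5 m.

-741.5 m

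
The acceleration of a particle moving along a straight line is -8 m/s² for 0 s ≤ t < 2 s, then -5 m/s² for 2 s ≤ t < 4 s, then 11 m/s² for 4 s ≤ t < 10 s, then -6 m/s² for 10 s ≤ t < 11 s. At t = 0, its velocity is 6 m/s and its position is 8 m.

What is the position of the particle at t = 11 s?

On each constant-a segment, Δv = aΔt and Δx = v₀Δt + ½aΔt²; chain segment to segment.
0–2 s: v starts 6 m/s; Δx = 6·2 + ½·-8·2² = -4 m; v ends -10 m/s.
2–4 s: v starts -10 m/s; Δx = -10·2 + ½·-5·2² = -30 m; v ends -20 m/s.
4–10 s: v starts -20 m/s; Δx = -20·6 + ½·11·6² = 78 m; v ends 46 m/s.
10–11 s: v starts 46 m/s; Δx = 46·1 + ½·-6·1² = 43 m; v ends 40 m/s.
x(11) = 8 + Σ Δx = 95 m.

95 m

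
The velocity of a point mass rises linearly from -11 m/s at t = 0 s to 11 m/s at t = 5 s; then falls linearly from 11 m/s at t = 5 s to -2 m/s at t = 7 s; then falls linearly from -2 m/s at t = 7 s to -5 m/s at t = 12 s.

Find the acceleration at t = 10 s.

-0.6 m/s²

Acceleration is the slope of the v-t graph on 7–12 s: (-5 − -2)/(12 − 7) = -0.6 m/s².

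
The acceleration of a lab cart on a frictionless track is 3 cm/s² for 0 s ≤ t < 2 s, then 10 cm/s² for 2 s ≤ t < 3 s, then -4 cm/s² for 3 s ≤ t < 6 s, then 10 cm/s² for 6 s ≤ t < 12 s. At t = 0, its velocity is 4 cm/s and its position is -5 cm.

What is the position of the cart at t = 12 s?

294 cm

On each constant-a segment, Δv = aΔt and Δx = v₀Δt + ½aΔt²; chain segment to segment.
0–2 s: v starts 4 cm/s; Δx = 4·2 + ½·3·2² = 14 cm; v ends 10 cm/s.
2–3 s: v starts 10 cm/s; Δx = 10·1 + ½·10·1² = 15 cm; v ends 20 cm/s.
3–6 s: v starts 20 cm/s; Δx = 20·3 + ½·-4·3² = 42 cm; v ends 8 cm/s.
6–12 s: v starts 8 cm/s; Δx = 8·6 + ½·10·6² = 228 cm; v ends 68 cm/s.
x(12) = -5 + Σ Δx = 294 cm.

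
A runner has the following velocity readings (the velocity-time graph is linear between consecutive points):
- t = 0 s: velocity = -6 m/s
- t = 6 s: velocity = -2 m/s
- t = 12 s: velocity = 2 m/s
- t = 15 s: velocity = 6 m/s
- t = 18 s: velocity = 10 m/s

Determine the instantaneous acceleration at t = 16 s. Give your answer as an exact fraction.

4/3 m/s²

Acceleration is the slope of the v-t graph on 15–18 s: (10 − 6)/(18 − 15) = 4/3 m/s².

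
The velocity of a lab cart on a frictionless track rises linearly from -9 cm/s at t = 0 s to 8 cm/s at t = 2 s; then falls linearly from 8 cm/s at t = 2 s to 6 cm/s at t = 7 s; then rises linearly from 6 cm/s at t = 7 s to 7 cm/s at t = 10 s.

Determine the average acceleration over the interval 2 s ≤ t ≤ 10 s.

Average acceleration = Δv/Δt = (7 − 8)/(10 − 2) = -0.125 cm/s².

-0.125 cm/s²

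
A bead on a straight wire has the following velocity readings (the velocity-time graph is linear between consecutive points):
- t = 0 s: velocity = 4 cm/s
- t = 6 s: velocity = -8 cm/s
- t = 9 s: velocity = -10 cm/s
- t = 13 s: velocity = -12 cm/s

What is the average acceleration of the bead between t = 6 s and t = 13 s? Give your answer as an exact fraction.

Average acceleration = Δv/Δt = (-12 − -8)/(13 − 6) = -4/7 cm/s².

-4/7 cm/s²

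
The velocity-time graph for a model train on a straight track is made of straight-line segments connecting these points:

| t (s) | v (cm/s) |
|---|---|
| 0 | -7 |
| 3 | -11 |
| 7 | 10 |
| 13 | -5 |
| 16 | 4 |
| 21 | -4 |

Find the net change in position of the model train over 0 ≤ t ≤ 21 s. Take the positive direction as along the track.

-15.5 cm

Displacement is the signed area under the v-t curve.
0–3 s: ½(-7 + -11)(3) = -27 cm
3–7 s: ½(-11 + 10)(4) = -2 cm
7–13 s: ½(10 + -5)(6) = 15 cm
13–16 s: ½(-5 + 4)(3) = -1.5 cm
16–21 s: ½(4 + -4)(5) = 0 cm
Net displacement = -15.5 cm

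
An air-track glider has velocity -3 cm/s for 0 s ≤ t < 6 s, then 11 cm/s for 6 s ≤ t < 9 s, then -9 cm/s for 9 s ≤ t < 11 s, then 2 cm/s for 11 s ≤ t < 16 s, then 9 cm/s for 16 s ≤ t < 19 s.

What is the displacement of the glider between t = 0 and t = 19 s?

34 cm

Net displacement equals the area under the velocity-time graph (areas below the axis count negative).
0–6 s: -3 × 6 = -18 cm
6–9 s: 11 × 3 = 33 cm
9–11 s: -9 × 2 = -18 cm
11–16 s: 2 × 5 = 10 cm
16–19 s: 9 × 3 = 27 cm
Net displacement = 34 cm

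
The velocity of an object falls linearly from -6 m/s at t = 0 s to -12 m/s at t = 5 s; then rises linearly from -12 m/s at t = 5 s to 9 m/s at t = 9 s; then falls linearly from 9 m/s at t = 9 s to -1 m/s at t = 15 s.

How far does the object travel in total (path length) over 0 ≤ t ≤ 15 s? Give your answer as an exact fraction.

3186/35 m

Total distance travelled is ∫|v| dt — sum the magnitudes of each area piece.
0–5 s: |½(-6 + -12)(5)| = 45 m
5–9 s: v = 0 at t = 51/7 s; triangle areas 96/7 + 54/7 = 150/7 m
9–15 s: v = 0 at t = 14.4 s; triangle areas 24.3 + 0.3 = 24.6 m
Total distance = 3186/35 m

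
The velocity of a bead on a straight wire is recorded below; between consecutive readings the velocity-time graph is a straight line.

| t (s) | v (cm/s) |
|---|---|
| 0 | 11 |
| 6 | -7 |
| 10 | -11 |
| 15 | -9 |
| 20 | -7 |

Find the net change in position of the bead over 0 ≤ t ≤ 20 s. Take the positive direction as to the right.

Net displacement equals the area under the velocity-time graph (areas below the axis count negative).
0–6 s: ½(11 + -7)(6) = 12 cm
6–10 s: ½(-7 + -11)(4) = -36 cm
10–15 s: ½(-11 + -9)(5) = -50 cm
15–20 s: ½(-9 + -7)(5) = -40 cm
Net displacement = -114 cm

-114 cm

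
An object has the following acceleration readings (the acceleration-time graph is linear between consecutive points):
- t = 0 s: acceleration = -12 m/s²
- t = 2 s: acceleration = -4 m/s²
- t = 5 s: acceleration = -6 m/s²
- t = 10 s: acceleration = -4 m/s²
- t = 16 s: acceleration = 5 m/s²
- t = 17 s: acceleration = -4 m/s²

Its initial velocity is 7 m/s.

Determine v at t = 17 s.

Δv equals the area under the a-t graph; then v = v₀ + Δv.
0–2 s: ½(-12 + -4)(2) = -16 m/s
2–5 s: ½(-4 + -6)(3) = -15 m/s
5–10 s: ½(-6 + -4)(5) = -25 m/s
10–16 s: ½(-4 + 5)(6) = 3 m/s
16–17 s: ½(5 + -4)(1) = 0.5 m/s
Δv = -52.5 m/s, so v(17) = 7 + (-52.5) = -45.5 m/s.

-45.5 m/s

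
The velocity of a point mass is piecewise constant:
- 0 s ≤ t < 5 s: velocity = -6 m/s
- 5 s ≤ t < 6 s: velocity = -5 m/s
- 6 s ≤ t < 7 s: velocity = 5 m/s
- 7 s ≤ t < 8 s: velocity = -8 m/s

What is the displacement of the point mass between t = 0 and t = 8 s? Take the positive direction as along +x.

-38 m

Net displacement equals the area under the velocity-time graph (areas below the axis count negative).
0–5 s: -6 × 5 = -30 m
5–6 s: -5 × 1 = -5 m
6–7 s: 5 × 1 = 5 m
7–8 s: -8 × 1 = -8 m
Net displacement = -38 m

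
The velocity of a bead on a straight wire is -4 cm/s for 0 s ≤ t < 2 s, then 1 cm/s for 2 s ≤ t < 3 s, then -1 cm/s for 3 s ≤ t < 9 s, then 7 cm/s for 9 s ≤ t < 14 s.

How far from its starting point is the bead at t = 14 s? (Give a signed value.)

22 cm

Net displacement equals the area under the velocity-time graph (areas below the axis count negative).
0–2 s: -4 × 2 = -8 cm
2–3 s: 1 × 1 = 1 cm
3–9 s: -1 × 6 = -6 cm
9–14 s: 7 × 5 = 35 cm
Net displacement = 22 cm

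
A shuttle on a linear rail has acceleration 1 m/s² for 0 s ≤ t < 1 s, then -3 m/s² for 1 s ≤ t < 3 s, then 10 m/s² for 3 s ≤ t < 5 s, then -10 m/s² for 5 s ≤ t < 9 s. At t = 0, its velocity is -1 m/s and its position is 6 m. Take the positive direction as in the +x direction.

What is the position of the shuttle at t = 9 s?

On each constant-a segment, Δv = aΔt and Δx = v₀Δt + ½aΔt²; chain segment to segment.
0–1 s: v starts -1 m/s; Δx = -1·1 + ½·1·1² = -0.5 m; v ends 0 m/s.
1–3 s: v starts 0 m/s; Δx = 0·2 + ½·-3·2² = -6 m; v ends -6 m/s.
3–5 s: v starts -6 m/s; Δx = -6·2 + ½·10·2² = 8 m; v ends 14 m/s.
5–9 s: v starts 14 m/s; Δx = 14·4 + ½·-10·4² = -24 m; v ends -26 m/s.
x(9) = 6 + Σ Δx = -16.5 m.

-16.5 m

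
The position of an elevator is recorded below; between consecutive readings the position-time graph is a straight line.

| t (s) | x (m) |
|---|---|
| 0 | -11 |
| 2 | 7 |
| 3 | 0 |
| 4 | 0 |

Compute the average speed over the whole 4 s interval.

Average speed = (total path length)/(elapsed time); on a piecewise-linear x-t graph the path length is Σ|Δx|.
0–2 s: |Δx| = |7 − -11| = 18 m
2–3 s: |Δx| = |0 − 7| = 7 m
3–4 s: |Δx| = |0 − 0| = 0 m
Total path = 25 m; average speed = 25/4 = 6.25 m/s.

6.25 m/s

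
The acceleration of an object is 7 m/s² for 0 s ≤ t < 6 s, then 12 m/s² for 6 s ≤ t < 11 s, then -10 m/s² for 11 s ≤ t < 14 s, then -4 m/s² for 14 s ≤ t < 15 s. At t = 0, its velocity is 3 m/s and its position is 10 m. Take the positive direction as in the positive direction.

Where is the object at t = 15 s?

872 m

On each constant-a segment, Δv = aΔt and Δx = v₀Δt + ½aΔt²; chain segment to segment.
0–6 s: v starts 3 m/s; Δx = 3·6 + ½·7·6² = 144 m; v ends 45 m/s.
6–11 s: v starts 45 m/s; Δx = 45·5 + ½·12·5² = 375 m; v ends 105 m/s.
11–14 s: v starts 105 m/s; Δx = 105·3 + ½·-10·3² = 270 m; v ends 75 m/s.
14–15 s: v starts 75 m/s; Δx = 75·1 + ½·-4·1² = 73 m; v ends 71 m/s.
x(15) = 10 + Σ Δx = 872 m.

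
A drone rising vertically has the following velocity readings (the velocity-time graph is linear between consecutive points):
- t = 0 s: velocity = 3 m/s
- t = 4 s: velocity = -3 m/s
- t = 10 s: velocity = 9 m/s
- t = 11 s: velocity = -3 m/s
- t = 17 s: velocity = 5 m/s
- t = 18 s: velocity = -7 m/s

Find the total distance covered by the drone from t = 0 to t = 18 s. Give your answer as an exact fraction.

577/12 m

Distance (not displacement) is the total path length: add the absolute areas under v-t.
0–4 s: v = 0 at t = 2 s; triangle areas 3 + 3 = 6 m
4–10 s: v = 0 at t = 5.5 s; triangle areas 2.25 + 20.25 = 22.5 m
10–11 s: v = 0 at t = 10.75 s; triangle areas 3.375 + 0.375 = 3.75 m
11–17 s: v = 0 at t = 13.25 s; triangle areas 3.375 + 9.375 = 12.75 m
17–18 s: v = 0 at t = 209/12 s; triangle areas 25/24 + 49/24 = 37/12 m
Total distance = 577/12 m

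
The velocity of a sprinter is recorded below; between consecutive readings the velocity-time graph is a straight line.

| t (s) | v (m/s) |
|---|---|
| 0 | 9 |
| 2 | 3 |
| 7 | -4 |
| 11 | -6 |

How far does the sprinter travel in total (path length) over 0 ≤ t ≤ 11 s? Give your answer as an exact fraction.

573/14 m

Distance (not displacement) is the total path length: add the absolute areas under v-t.
0–2 s: |½(9 + 3)(2)| = 12 m
2–7 s: v = 0 at t = 29/7 s; triangle areas 45/14 + 40/7 = 125/14 m
7–11 s: |½(-4 + -6)(4)| = 20 m
Total distance = 573/14 m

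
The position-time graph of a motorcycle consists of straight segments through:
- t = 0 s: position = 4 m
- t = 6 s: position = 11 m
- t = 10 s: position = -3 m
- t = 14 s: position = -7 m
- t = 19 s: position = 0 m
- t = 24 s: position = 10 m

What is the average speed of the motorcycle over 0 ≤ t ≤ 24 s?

Average speed = (total path length)/(elapsed time); on a piecewise-linear x-t graph the path length is Σ|Δx|.
0–6 s: |Δx| = |11 − 4| = 7 m
6–10 s: |Δx| = |-3 − 11| = 14 m
10–14 s: |Δx| = |-7 − -3| = 4 m
14–19 s: |Δx| = |0 − -7| = 7 m
19–24 s: |Δx| = |10 − 0| = 10 m
Total path = 42 m; average speed = 42/24 = 1.75 m/s.

1.75 m/s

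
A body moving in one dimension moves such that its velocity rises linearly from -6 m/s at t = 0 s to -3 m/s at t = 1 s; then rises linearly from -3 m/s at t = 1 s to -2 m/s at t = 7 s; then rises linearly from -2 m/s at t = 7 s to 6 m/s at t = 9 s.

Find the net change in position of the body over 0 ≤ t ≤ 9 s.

Net displacement equals the area under the velocity-time graph (areas below the axis count negative).
0–1 s: ½(-6 + -3)(1) = -4.5 m
1–7 s: ½(-3 + -2)(6) = -15 m
7–9 s: ½(-2 + 6)(2) = 4 m
Net displacement = -15.5 m

-15.5 m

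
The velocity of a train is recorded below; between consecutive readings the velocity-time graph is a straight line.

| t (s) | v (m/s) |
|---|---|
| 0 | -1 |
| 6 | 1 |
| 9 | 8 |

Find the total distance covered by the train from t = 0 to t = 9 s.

16.5 m

Distance (not displacement) is the total path length: add the absolute areas under v-t.
0–6 s: v = 0 at t = 3 s; triangle areas 1.5 + 1.5 = 3 m
6–9 s: |½(1 + 8)(3)| = 13.5 m
Total distance = 16.5 m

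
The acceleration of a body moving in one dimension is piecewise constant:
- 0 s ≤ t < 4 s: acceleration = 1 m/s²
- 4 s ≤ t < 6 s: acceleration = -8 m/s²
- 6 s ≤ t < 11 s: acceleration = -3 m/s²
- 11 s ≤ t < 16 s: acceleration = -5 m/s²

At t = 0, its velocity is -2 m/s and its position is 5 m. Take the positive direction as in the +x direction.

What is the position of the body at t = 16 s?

-322 m

On each constant-a segment, Δv = aΔt and Δx = v₀Δt + ½aΔt²; chain segment to segment.
0–4 s: v starts -2 m/s; Δx = -2·4 + ½·1·4² = 0 m; v ends 2 m/s.
4–6 s: v starts 2 m/s; Δx = 2·2 + ½·-8·2² = -12 m; v ends -14 m/s.
6–11 s: v starts -14 m/s; Δx = -14·5 + ½·-3·5² = -107.5 m; v ends -29 m/s.
11–16 s: v starts -29 m/s; Δx = -29·5 + ½·-5·5² = -207.5 m; v ends -54 m/s.
x(16) = 5 + Σ Δx = -322 m.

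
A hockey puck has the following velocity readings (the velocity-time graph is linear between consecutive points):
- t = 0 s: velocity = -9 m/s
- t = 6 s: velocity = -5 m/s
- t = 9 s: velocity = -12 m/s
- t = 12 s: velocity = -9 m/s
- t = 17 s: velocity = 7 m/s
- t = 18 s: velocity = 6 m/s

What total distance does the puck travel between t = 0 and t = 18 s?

Total distance travelled is ∫|v| dt — sum the magnitudes of each area piece.
0–6 s: |½(-9 + -5)(6)| = 42 m
6–9 s: |½(-5 + -12)(3)| = 25.5 m
9–12 s: |½(-12 + -9)(3)| = 31.5 m
12–17 s: v = 0 at t = 14.8125 s; triangle areas 12.65625 + 7.65625 = 20.3125 m
17–18 s: |½(7 + 6)(1)| = 6.5 m
Total distance = 125.8125 m

125.8125 m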